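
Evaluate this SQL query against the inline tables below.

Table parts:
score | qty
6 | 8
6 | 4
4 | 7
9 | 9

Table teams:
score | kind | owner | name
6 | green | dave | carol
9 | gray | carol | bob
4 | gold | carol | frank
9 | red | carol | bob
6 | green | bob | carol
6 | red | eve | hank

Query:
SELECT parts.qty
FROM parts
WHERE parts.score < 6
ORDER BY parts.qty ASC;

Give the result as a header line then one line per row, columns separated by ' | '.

== RESULT ==
parts.qty
7

Derivation:
After WHERE (1 rows):
parts.score | parts.qty
4 | 7
After SELECT (1 rows):
parts.qty
7
After ORDER BY (1 rows):
parts.qty
7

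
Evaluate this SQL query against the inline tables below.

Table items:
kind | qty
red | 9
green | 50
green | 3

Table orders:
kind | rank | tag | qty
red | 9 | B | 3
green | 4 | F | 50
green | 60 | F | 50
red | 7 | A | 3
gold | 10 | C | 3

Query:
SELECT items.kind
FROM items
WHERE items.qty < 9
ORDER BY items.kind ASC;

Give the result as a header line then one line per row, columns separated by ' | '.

== RESULT ==
items.kind
green

Derivation:
After WHERE (1 rows):
items.kind | items.qty
green | 3
After SELECT (1 rows):
items.kind
green
After ORDER BY (1 rows):
items.kind
green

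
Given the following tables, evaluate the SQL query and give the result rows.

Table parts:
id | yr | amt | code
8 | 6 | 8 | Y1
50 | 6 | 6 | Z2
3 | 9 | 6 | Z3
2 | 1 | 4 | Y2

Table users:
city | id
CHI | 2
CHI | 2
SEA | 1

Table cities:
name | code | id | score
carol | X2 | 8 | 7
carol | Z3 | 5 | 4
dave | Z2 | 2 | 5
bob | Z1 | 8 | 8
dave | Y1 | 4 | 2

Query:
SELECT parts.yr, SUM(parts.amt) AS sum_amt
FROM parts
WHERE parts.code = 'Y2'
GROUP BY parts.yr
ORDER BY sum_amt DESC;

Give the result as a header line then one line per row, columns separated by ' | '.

After WHERE (1 rows):
parts.id | parts.yr | parts.amt | parts.code
2 | 1 | 4 | Y2
After GROUP BY (1 rows):
parts.yr | sum_amt
1 | 4
After ORDER BY (1 rows):
parts.yr | sum_amt
1 | 4

== RESULT ==
parts.yr | sum_amt
1 | 4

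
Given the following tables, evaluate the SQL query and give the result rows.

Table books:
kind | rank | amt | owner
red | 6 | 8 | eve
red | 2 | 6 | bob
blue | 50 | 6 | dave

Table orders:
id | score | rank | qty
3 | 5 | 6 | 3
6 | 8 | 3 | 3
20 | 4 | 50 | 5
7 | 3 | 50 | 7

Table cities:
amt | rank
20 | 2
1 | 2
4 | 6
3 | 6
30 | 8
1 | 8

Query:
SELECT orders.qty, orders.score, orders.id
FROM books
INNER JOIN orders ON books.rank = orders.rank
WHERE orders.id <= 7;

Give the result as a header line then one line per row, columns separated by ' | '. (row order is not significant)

After JOIN orders (3 rows):
books.kind | books.rank | books.amt | books.owner | orders.id | orders.score | orders.rank | orders.qty
red | 6 | 8 | eve | 3 | 5 | 6 | 3
blue | 50 | 6 | dave | 20 | 4 | 50 | 5
blue | 50 | 6 | dave | 7 | 3 | 50 | 7
After WHERE (2 rows):
books.kind | books.rank | books.amt | books.owner | orders.id | orders.score | orders.rank | orders.qty
red | 6 | 8 | eve | 3 | 5 | 6 | 3
blue | 50 | 6 | dave | 7 | 3 | 50 | 7
After SELECT (2 rows):
orders.qty | orders.score | orders.id
3 | 5 | 3
7 | 3 | 7

== RESULT ==
orders.qty | orders.score | orders.id
3 | 5 | 3
7 | 3 | 7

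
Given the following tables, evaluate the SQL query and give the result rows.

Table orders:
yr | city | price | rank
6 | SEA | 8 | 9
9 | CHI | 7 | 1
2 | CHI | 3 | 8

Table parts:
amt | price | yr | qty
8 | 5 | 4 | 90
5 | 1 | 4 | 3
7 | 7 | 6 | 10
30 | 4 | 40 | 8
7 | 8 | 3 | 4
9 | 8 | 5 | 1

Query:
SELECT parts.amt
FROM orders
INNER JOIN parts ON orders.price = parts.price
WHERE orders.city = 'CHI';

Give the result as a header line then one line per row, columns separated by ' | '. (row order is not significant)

After JOIN parts (3 rows):
orders.yr | orders.city | orders.price | orders.rank | parts.amt | parts.price | parts.yr | parts.qty
6 | SEA | 8 | 9 | 7 | 8 | 3 | 4
6 | SEA | 8 | 9 | 9 | 8 | 5 | 1
9 | CHI | 7 | 1 | 7 | 7 | 6 | 10
After WHERE (1 rows):
orders.yr | orders.city | orders.price | orders.rank | parts.amt | parts.price | parts.yr | parts.qty
9 | CHI | 7 | 1 | 7 | 7 | 6 | 10
After SELECT (1 rows):
parts.amt
7

== RESULT ==
parts.amt
7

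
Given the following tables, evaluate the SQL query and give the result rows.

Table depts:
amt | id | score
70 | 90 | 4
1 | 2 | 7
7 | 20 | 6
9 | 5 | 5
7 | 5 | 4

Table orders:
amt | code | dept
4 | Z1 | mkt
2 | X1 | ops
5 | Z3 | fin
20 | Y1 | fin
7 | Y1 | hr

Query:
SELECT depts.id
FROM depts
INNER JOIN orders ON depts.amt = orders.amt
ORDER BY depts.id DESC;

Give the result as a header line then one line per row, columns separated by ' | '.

After JOIN orders (2 rows):
depts.amt | depts.id | depts.score | orders.amt | orders.code | orders.dept
7 | 20 | 6 | 7 | Y1 | hr
7 | 5 | 4 | 7 | Y1 | hr
After SELECT (2 rows):
depts.id
20
5
After ORDER BY (2 rows):
depts.id
20
5

== RESULT ==
depts.id
20
5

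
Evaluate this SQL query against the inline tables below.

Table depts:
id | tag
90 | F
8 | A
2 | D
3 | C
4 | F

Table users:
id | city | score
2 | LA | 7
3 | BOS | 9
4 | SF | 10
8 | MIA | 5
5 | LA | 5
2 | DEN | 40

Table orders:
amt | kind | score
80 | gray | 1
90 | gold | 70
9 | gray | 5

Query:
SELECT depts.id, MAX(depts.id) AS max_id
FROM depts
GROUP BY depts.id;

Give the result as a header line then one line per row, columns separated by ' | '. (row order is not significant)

== RESULT ==
depts.id | max_id
90 | 90
8 | 8
2 | 2
3 | 3
4 | 4

Derivation:
After GROUP BY (5 rows):
depts.id | max_id
90 | 90
8 | 8
2 | 2
3 | 3
4 | 4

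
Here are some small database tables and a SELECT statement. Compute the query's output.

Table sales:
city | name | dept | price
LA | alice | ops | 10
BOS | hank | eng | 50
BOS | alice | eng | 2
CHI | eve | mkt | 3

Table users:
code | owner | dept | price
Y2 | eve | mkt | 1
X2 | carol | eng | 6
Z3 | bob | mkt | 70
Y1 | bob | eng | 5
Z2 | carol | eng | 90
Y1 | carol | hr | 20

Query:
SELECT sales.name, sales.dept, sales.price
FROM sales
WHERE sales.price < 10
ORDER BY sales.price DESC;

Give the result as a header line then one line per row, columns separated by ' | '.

== RESULT ==
sales.name | sales.dept | sales.price
eve | mkt | 3
alice | eng | 2

Derivation:
After WHERE (2 rows):
sales.city | sales.name | sales.dept | sales.price
BOS | alice | eng | 2
CHI | eve | mkt | 3
After SELECT (2 rows):
sales.name | sales.dept | sales.price
alice | eng | 2
eve | mkt | 3
After ORDER BY (2 rows):
sales.name | sales.dept | sales.price
eve | mkt | 3
alice | eng | 2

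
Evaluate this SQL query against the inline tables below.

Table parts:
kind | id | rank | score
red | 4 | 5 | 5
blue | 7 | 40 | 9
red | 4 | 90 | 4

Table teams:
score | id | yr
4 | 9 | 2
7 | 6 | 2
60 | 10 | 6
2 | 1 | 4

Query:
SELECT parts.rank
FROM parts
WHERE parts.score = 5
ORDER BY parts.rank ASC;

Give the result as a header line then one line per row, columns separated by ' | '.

== RESULT ==
parts.rank
5

Derivation:
After WHERE (1 rows):
parts.kind | parts.id | parts.rank | parts.score
red | 4 | 5 | 5
After SELECT (1 rows):
parts.rank
5
After ORDER BY (1 rows):
parts.rank
5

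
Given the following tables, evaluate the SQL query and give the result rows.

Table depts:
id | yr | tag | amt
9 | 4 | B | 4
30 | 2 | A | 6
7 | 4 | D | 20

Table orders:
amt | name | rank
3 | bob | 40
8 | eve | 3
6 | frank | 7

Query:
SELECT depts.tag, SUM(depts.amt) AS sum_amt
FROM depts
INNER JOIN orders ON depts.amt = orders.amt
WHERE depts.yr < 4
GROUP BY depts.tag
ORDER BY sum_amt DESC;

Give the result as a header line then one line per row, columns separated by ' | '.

== RESULT ==
depts.tag | sum_amt
A | 6

Derivation:
After JOIN orders (1 rows):
depts.id | depts.yr | depts.tag | depts.amt | orders.amt | orders.name | orders.rank
30 | 2 | A | 6 | 6 | frank | 7
After WHERE (1 rows):
depts.id | depts.yr | depts.tag | depts.amt | orders.amt | orders.name | orders.rank
30 | 2 | A | 6 | 6 | frank | 7
After GROUP BY (1 rows):
depts.tag | sum_amt
A | 6
After ORDER BY (1 rows):
depts.tag | sum_amt
A | 6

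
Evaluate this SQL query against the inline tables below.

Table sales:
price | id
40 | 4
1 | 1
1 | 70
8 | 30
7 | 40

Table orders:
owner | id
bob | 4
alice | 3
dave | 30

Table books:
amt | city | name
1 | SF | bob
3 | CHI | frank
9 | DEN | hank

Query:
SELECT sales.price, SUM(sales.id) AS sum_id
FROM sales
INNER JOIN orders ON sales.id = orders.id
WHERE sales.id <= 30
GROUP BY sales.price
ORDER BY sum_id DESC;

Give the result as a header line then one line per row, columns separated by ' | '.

== RESULT ==
sales.price | sum_id
8 | 30
40 | 4

Derivation:
After JOIN orders (2 rows):
sales.price | sales.id | orders.owner | orders.id
40 | 4 | bob | 4
8 | 30 | dave | 30
After WHERE (2 rows):
sales.price | sales.id | orders.owner | orders.id
40 | 4 | bob | 4
8 | 30 | dave | 30
After GROUP BY (2 rows):
sales.price | sum_id
40 | 4
8 | 30
After ORDER BY (2 rows):
sales.price | sum_id
8 | 30
40 | 4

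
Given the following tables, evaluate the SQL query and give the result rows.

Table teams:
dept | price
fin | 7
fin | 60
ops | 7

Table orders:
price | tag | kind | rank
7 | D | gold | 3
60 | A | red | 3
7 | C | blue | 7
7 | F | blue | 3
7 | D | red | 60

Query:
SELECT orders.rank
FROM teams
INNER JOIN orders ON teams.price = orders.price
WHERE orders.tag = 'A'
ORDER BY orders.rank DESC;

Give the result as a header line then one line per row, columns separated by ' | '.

After JOIN orders (9 rows):
teams.dept | teams.price | orders.price | orders.tag | orders.kind | orders.rank
fin | 7 | 7 | D | gold | 3
fin | 7 | 7 | C | blue | 7
fin | 7 | 7 | F | blue | 3
fin | 7 | 7 | D | red | 60
fin | 60 | 60 | A | red | 3
ops | 7 | 7 | D | gold | 3
ops | 7 | 7 | C | blue | 7
ops | 7 | 7 | F | blue | 3
ops | 7 | 7 | D | red | 60
After WHERE (1 rows):
teams.dept | teams.price | orders.price | orders.tag | orders.kind | orders.rank
fin | 60 | 60 | A | red | 3
After SELECT (1 rows):
orders.rank
3
After ORDER BY (1 rows):
orders.rank
3

== RESULT ==
orders.rank
3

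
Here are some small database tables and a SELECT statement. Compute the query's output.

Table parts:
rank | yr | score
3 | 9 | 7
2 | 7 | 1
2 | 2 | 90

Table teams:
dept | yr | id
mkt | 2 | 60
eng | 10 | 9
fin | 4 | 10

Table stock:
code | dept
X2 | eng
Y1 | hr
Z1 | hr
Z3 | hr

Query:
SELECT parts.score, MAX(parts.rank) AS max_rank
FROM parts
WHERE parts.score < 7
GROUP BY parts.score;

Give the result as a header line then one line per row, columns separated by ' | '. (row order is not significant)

After WHERE (1 rows):
parts.rank | parts.yr | parts.score
2 | 7 | 1
After GROUP BY (1 rows):
parts.score | max_rank
1 | 2

== RESULT ==
parts.score | max_rank
1 | 2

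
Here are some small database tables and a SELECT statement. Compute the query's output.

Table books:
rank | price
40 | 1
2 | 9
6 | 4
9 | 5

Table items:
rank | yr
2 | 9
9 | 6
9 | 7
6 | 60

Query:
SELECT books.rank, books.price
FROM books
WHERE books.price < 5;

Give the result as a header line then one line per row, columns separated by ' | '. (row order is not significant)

== RESULT ==
books.rank | books.price
40 | 1
6 | 4

Derivation:
After WHERE (2 rows):
books.rank | books.price
40 | 1
6 | 4
After SELECT (2 rows):
books.rank | books.price
40 | 1
6 | 4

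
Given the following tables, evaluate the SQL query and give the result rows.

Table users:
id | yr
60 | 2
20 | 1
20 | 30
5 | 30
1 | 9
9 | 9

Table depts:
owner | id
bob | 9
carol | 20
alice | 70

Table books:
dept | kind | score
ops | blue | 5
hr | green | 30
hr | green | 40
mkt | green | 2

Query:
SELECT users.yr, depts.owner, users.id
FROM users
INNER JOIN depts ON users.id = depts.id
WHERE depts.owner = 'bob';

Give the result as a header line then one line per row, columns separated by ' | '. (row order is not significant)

== RESULT ==
users.yr | depts.owner | users.id
9 | bob | 9

Derivation:
After JOIN depts (3 rows):
users.id | users.yr | depts.owner | depts.id
20 | 1 | carol | 20
20 | 30 | carol | 20
9 | 9 | bob | 9
After WHERE (1 rows):
users.id | users.yr | depts.owner | depts.id
9 | 9 | bob | 9
After SELECT (1 rows):
users.yr | depts.owner | users.id
9 | bob | 9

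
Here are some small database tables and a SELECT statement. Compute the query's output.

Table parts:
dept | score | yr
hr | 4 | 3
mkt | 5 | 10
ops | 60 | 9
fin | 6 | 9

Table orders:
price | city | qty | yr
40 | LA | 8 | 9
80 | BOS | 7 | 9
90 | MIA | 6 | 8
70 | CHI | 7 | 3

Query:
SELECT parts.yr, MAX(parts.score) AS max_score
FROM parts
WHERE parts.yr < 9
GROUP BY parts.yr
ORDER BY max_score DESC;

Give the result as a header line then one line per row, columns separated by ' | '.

== RESULT ==
parts.yr | max_score
3 | 4

Derivation:
After WHERE (1 rows):
parts.dept | parts.score | parts.yr
hr | 4 | 3
After GROUP BY (1 rows):
parts.yr | max_score
3 | 4
After ORDER BY (1 rows):
parts.yr | max_score
3 | 4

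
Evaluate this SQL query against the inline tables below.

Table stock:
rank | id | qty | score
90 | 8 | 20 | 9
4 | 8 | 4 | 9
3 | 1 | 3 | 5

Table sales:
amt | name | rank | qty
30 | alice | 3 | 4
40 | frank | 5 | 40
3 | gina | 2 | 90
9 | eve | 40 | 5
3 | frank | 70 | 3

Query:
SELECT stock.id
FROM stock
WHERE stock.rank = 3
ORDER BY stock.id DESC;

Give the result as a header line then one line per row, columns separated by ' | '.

After WHERE (1 rows):
stock.rank | stock.id | stock.qty | stock.score
3 | 1 | 3 | 5
After SELECT (1 rows):
stock.id
1
After ORDER BY (1 rows):
stock.id
1

== RESULT ==
stock.id
1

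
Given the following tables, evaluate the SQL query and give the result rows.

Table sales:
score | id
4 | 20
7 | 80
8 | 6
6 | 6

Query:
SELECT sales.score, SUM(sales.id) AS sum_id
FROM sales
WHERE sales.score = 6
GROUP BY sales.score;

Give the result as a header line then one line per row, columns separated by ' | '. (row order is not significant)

== RESULT ==
sales.score | sum_id
6 | 6

Derivation:
After WHERE (1 rows):
sales.score | sales.id
6 | 6
After GROUP BY (1 rows):
sales.score | sum_id
6 | 6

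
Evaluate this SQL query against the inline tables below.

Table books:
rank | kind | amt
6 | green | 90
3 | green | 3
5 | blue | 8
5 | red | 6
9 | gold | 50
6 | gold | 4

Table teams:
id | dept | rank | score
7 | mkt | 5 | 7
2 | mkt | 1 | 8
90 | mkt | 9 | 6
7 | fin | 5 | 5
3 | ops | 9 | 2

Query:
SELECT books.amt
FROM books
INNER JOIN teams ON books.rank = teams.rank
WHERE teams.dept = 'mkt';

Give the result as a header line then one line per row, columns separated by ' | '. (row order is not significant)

== RESULT ==
books.amt
8
6
50

Derivation:
After JOIN teams (6 rows):
books.rank | books.kind | books.amt | teams.id | teams.dept | teams.rank | teams.score
5 | blue | 8 | 7 | mkt | 5 | 7
5 | blue | 8 | 7 | fin | 5 | 5
5 | red | 6 | 7 | mkt | 5 | 7
5 | red | 6 | 7 | fin | 5 | 5
9 | gold | 50 | 90 | mkt | 9 | 6
9 | gold | 50 | 3 | ops | 9 | 2
After WHERE (3 rows):
books.rank | books.kind | books.amt | teams.id | teams.dept | teams.rank | teams.score
5 | blue | 8 | 7 | mkt | 5 | 7
5 | red | 6 | 7 | mkt | 5 | 7
9 | gold | 50 | 90 | mkt | 9 | 6
After SELECT (3 rows):
books.amt
8
6
50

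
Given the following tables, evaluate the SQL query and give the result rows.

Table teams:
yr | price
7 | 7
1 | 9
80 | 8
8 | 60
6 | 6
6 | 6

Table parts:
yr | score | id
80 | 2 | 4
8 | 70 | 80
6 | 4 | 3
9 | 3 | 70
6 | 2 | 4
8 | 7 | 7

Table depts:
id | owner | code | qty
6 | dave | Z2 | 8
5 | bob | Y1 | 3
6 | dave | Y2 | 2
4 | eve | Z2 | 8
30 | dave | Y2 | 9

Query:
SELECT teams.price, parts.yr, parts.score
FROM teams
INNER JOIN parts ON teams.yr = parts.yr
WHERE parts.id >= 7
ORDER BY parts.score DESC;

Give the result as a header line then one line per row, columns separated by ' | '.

After JOIN parts (7 rows):
teams.yr | teams.price | parts.yr | parts.score | parts.id
80 | 8 | 80 | 2 | 4
8 | 60 | 8 | 70 | 80
8 | 60 | 8 | 7 | 7
6 | 6 | 6 | 4 | 3
6 | 6 | 6 | 2 | 4
6 | 6 | 6 | 4 | 3
6 | 6 | 6 | 2 | 4
After WHERE (2 rows):
teams.yr | teams.price | parts.yr | parts.score | parts.id
8 | 60 | 8 | 70 | 80
8 | 60 | 8 | 7 | 7
After SELECT (2 rows):
teams.price | parts.yr | parts.score
60 | 8 | 70
60 | 8 | 7
After ORDER BY (2 rows):
teams.price | parts.yr | parts.score
60 | 8 | 70
60 | 8 | 7

== RESULT ==
teams.price | parts.yr | parts.score
60 | 8 | 70
60 | 8 | 7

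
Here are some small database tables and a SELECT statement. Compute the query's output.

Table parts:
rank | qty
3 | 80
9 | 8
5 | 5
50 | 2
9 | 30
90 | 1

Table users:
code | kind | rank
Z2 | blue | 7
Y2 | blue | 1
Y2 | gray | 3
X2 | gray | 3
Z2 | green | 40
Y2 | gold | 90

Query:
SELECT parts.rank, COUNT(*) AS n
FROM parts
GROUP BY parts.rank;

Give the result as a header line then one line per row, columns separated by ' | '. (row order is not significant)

After GROUP BY (5 rows):
parts.rank | n
3 | 1
9 | 2
5 | 1
50 | 1
90 | 1

== RESULT ==
parts.rank | n
3 | 1
9 | 2
5 | 1
50 | 1
90 | 1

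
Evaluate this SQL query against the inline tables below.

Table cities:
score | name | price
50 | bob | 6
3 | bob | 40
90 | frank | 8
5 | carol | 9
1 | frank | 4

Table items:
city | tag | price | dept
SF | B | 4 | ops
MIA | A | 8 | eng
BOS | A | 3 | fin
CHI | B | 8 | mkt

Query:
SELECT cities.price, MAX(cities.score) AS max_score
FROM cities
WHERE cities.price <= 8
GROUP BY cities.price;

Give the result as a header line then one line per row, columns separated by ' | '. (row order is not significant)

After WHERE (3 rows):
cities.score | cities.name | cities.price
50 | bob | 6
90 | frank | 8
1 | frank | 4
After GROUP BY (3 rows):
cities.price | max_score
6 | 50
8 | 90
4 | 1

== RESULT ==
cities.price | max_score
6 | 50
8 | 90
4 | 1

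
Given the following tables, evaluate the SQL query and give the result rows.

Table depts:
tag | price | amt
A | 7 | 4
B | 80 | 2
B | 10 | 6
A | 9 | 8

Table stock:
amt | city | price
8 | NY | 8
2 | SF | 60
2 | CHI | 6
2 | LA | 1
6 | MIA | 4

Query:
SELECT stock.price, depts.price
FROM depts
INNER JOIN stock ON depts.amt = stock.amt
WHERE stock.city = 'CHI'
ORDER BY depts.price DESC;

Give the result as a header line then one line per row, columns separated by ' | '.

After JOIN stock (5 rows):
depts.tag | depts.price | depts.amt | stock.amt | stock.city | stock.price
B | 80 | 2 | 2 | SF | 60
B | 80 | 2 | 2 | CHI | 6
B | 80 | 2 | 2 | LA | 1
B | 10 | 6 | 6 | MIA | 4
A | 9 | 8 | 8 | NY | 8
After WHERE (1 rows):
depts.tag | depts.price | depts.amt | stock.amt | stock.city | stock.price
B | 80 | 2 | 2 | CHI | 6
After SELECT (1 rows):
stock.price | depts.price
6 | 80
After ORDER BY (1 rows):
stock.price | depts.price
6 | 80

== RESULT ==
stock.price | depts.price
6 | 80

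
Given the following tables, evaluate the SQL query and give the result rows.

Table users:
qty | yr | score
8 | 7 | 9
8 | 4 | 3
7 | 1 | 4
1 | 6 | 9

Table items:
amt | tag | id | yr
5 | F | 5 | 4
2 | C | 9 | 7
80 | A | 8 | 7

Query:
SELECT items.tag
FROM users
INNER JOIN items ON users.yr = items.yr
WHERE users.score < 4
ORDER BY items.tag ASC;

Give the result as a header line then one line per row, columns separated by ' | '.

== RESULT ==
items.tag
F

Derivation:
After JOIN items (3 rows):
users.qty | users.yr | users.score | items.amt | items.tag | items.id | items.yr
8 | 7 | 9 | 2 | C | 9 | 7
8 | 7 | 9 | 80 | A | 8 | 7
8 | 4 | 3 | 5 | F | 5 | 4
After WHERE (1 rows):
users.qty | users.yr | users.score | items.amt | items.tag | items.id | items.yr
8 | 4 | 3 | 5 | F | 5 | 4
After SELECT (1 rows):
items.tag
F
After ORDER BY (1 rows):
items.tag
F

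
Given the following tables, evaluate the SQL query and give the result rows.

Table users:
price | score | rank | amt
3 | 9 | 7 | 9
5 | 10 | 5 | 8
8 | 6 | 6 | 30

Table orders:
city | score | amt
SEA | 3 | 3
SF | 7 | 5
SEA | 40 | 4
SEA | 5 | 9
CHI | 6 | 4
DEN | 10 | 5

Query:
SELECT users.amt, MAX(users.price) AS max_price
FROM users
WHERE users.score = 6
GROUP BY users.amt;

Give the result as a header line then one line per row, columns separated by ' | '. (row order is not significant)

== RESULT ==
users.amt | max_price
30 | 8

Derivation:
After WHERE (1 rows):
users.price | users.score | users.rank | users.amt
8 | 6 | 6 | 30
After GROUP BY (1 rows):
users.amt | max_price
30 | 8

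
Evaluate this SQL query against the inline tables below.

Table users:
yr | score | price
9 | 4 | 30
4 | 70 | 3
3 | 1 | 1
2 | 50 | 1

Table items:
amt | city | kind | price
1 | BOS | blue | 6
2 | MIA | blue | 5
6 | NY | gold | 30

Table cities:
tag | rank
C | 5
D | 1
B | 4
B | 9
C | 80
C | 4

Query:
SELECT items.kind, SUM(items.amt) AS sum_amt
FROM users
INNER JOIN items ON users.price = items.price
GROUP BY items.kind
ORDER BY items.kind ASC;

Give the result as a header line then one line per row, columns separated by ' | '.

After JOIN items (1 rows):
users.yr | users.score | users.price | items.amt | items.city | items.kind | items.price
9 | 4 | 30 | 6 | NY | gold | 30
After GROUP BY (1 rows):
items.kind | sum_amt
gold | 6
After ORDER BY (1 rows):
items.kind | sum_amt
gold | 6

== RESULT ==
items.kind | sum_amt
gold | 6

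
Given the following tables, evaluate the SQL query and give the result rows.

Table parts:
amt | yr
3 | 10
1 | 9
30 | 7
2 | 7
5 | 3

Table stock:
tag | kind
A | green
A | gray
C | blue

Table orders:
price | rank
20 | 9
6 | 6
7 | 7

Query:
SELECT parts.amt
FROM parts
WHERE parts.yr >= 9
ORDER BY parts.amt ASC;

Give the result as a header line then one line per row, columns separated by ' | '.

== RESULT ==
parts.amt
1
3

Derivation:
After WHERE (2 rows):
parts.amt | parts.yr
3 | 10
1 | 9
After SELECT (2 rows):
parts.amt
3
1
After ORDER BY (2 rows):
parts.amt
1
3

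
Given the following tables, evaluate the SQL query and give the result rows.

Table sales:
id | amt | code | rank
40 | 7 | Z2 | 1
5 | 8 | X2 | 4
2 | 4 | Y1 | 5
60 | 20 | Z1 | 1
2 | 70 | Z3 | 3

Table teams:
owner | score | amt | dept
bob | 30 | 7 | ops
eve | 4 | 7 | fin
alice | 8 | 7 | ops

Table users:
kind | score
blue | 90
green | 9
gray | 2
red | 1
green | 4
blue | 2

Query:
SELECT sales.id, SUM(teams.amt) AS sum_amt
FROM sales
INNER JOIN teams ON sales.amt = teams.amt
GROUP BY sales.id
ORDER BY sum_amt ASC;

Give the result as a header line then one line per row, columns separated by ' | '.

== RESULT ==
sales.id | sum_amt
40 | 21

Derivation:
After JOIN teams (3 rows):
sales.id | sales.amt | sales.code | sales.rank | teams.owner | teams.score | teams.amt | teams.dept
40 | 7 | Z2 | 1 | bob | 30 | 7 | ops
40 | 7 | Z2 | 1 | eve | 4 | 7 | fin
40 | 7 | Z2 | 1 | alice | 8 | 7 | ops
After GROUP BY (1 rows):
sales.id | sum_amt
40 | 21
After ORDER BY (1 rows):
sales.id | sum_amt
40 | 21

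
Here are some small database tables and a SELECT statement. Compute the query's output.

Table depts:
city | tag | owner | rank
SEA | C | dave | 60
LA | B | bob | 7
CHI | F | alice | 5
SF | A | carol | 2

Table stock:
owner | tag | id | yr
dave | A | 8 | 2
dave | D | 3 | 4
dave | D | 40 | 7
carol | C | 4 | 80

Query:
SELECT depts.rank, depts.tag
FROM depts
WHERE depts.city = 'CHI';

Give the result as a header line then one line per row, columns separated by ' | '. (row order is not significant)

After WHERE (1 rows):
depts.city | depts.tag | depts.owner | depts.rank
CHI | F | alice | 5
After SELECT (1 rows):
depts.rank | depts.tag
5 | F

== RESULT ==
depts.rank | depts.tag
5 | F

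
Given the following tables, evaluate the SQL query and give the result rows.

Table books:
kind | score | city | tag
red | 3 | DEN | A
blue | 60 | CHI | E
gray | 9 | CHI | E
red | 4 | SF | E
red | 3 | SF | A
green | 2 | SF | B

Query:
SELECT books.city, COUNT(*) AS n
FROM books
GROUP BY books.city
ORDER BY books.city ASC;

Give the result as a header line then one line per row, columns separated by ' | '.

After GROUP BY (3 rows):
books.city | n
DEN | 1
CHI | 2
SF | 3
After ORDER BY (3 rows):
books.city | n
CHI | 2
DEN | 1
SF | 3

== RESULT ==
books.city | n
CHI | 2
DEN | 1
SF | 3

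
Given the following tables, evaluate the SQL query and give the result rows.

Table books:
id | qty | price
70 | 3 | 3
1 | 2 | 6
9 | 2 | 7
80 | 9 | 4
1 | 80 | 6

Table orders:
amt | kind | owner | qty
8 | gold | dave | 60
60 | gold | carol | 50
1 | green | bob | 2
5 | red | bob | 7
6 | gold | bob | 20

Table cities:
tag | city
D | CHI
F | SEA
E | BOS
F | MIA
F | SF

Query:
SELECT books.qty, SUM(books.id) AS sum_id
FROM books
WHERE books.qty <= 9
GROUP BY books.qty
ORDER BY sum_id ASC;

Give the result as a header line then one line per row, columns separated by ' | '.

After WHERE (4 rows):
books.id | books.qty | books.price
70 | 3 | 3
1 | 2 | 6
9 | 2 | 7
80 | 9 | 4
After GROUP BY (3 rows):
books.qty | sum_id
3 | 70
2 | 10
9 | 80
After ORDER BY (3 rows):
books.qty | sum_id
2 | 10
3 | 70
9 | 80

== RESULT ==
books.qty | sum_id
2 | 10
3 | 70
9 | 80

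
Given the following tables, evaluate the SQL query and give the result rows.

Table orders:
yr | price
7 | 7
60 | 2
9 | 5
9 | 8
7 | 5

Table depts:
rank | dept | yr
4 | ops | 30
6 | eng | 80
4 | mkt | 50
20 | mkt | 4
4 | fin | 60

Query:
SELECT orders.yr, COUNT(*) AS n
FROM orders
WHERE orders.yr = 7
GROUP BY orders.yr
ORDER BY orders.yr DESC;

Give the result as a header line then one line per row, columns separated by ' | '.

== RESULT ==
orders.yr | n
7 | 2

Derivation:
After WHERE (2 rows):
orders.yr | orders.price
7 | 7
7 | 5
After GROUP BY (1 rows):
orders.yr | n
7 | 2
After ORDER BY (1 rows):
orders.yr | n
7 | 2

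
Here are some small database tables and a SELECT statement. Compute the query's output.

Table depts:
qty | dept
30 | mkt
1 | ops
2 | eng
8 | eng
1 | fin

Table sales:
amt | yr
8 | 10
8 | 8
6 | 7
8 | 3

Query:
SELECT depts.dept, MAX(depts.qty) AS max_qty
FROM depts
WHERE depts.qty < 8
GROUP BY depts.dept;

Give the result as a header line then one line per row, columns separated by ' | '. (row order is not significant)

After WHERE (3 rows):
depts.qty | depts.dept
1 | ops
2 | eng
1 | fin
After GROUP BY (3 rows):
depts.dept | max_qty
ops | 1
eng | 2
fin | 1

== RESULT ==
depts.dept | max_qty
ops | 1
eng | 2
fin | 1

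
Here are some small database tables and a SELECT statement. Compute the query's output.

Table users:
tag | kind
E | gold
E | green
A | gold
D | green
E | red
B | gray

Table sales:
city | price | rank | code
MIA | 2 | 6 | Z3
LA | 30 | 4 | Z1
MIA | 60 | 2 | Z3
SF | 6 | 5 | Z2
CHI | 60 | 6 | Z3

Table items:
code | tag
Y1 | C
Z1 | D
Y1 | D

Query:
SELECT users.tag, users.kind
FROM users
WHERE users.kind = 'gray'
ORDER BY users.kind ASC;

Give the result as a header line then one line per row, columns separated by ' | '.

After WHERE (1 rows):
users.tag | users.kind
B | gray
After SELECT (1 rows):
users.tag | users.kind
B | gray
After ORDER BY (1 rows):
users.tag | users.kind
B | gray

== RESULT ==
users.tag | users.kind
B | gray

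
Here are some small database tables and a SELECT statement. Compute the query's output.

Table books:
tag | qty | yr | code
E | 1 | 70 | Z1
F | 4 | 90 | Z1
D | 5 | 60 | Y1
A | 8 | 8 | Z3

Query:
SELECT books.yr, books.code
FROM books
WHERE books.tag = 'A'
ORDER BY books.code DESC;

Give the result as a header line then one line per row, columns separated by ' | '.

After WHERE (1 rows):
books.tag | books.qty | books.yr | books.code
A | 8 | 8 | Z3
After SELECT (1 rows):
books.yr | books.code
8 | Z3
After ORDER BY (1 rows):
books.yr | books.code
8 | Z3

== RESULT ==
books.yr | books.code
8 | Z3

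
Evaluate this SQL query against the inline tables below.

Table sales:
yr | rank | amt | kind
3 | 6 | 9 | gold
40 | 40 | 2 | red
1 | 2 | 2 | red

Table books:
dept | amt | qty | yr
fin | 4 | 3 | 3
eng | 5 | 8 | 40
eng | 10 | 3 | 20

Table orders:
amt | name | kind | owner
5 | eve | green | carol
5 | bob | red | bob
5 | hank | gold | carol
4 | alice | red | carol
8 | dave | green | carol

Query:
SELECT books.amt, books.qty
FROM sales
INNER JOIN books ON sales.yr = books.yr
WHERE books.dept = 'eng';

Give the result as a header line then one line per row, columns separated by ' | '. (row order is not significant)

== RESULT ==
books.amt | books.qty
5 | 8

Derivation:
After JOIN books (2 rows):
sales.yr | sales.rank | sales.amt | sales.kind | books.dept | books.amt | books.qty | books.yr
3 | 6 | 9 | gold | fin | 4 | 3 | 3
40 | 40 | 2 | red | eng | 5 | 8 | 40
After WHERE (1 rows):
sales.yr | sales.rank | sales.amt | sales.kind | books.dept | books.amt | books.qty | books.yr
40 | 40 | 2 | red | eng | 5 | 8 | 40
After SELECT (1 rows):
books.amt | books.qty
5 | 8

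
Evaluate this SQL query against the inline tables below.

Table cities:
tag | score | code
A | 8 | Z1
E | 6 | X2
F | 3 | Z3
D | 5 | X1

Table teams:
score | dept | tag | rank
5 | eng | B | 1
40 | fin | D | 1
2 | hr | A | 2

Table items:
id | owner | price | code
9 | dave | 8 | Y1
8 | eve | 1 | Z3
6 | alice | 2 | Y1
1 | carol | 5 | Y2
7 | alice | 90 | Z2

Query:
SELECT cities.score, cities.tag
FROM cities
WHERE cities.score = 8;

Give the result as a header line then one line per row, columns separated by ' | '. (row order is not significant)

== RESULT ==
cities.score | cities.tag
8 | A

Derivation:
After WHERE (1 rows):
cities.tag | cities.score | cities.code
A | 8 | Z1
After SELECT (1 rows):
cities.score | cities.tag
8 | A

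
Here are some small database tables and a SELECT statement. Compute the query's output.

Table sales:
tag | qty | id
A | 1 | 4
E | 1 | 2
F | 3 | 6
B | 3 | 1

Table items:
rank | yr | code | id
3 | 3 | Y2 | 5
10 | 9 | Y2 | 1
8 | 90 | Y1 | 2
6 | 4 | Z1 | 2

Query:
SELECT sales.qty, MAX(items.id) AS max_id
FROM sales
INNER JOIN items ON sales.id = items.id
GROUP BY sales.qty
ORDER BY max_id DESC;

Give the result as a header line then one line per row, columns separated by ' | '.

After JOIN items (3 rows):
sales.tag | sales.qty | sales.id | items.rank | items.yr | items.code | items.id
E | 1 | 2 | 8 | 90 | Y1 | 2
E | 1 | 2 | 6 | 4 | Z1 | 2
B | 3 | 1 | 10 | 9 | Y2 | 1
After GROUP BY (2 rows):
sales.qty | max_id
1 | 2
3 | 1
After ORDER BY (2 rows):
sales.qty | max_id
1 | 2
3 | 1

== RESULT ==
sales.qty | max_id
1 | 2
3 | 1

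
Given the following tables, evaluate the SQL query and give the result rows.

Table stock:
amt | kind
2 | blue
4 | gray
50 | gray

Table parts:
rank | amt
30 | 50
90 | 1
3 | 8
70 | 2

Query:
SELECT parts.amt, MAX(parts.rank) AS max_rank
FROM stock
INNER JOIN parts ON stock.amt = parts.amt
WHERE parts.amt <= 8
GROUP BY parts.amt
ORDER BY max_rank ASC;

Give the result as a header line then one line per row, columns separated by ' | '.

After JOIN parts (2 rows):
stock.amt | stock.kind | parts.rank | parts.amt
2 | blue | 70 | 2
50 | gray | 30 | 50
After WHERE (1 rows):
stock.amt | stock.kind | parts.rank | parts.amt
2 | blue | 70 | 2
After GROUP BY (1 rows):
parts.amt | max_rank
2 | 70
After ORDER BY (1 rows):
parts.amt | max_rank
2 | 70

== RESULT ==
parts.amt | max_rank
2 | 70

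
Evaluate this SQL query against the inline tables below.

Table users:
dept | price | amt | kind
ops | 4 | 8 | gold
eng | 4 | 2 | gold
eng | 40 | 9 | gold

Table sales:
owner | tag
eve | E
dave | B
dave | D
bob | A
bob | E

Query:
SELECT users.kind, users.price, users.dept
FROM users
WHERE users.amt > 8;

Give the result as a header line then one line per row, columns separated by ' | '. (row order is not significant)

After WHERE (1 rows):
users.dept | users.price | users.amt | users.kind
eng | 40 | 9 | gold
After SELECT (1 rows):
users.kind | users.price | users.dept
gold | 40 | eng

== RESULT ==
users.kind | users.price | users.dept
gold | 40 | eng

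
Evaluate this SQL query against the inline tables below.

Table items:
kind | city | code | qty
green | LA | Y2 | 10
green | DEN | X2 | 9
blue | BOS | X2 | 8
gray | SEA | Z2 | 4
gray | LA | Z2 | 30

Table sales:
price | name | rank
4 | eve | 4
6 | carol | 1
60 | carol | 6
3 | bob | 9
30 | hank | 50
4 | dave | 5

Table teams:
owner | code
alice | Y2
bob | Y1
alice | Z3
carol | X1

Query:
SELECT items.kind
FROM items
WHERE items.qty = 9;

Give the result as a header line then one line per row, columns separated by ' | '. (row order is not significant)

== RESULT ==
items.kind
green

Derivation:
After WHERE (1 rows):
items.kind | items.city | items.code | items.qty
green | DEN | X2 | 9
After SELECT (1 rows):
items.kind
green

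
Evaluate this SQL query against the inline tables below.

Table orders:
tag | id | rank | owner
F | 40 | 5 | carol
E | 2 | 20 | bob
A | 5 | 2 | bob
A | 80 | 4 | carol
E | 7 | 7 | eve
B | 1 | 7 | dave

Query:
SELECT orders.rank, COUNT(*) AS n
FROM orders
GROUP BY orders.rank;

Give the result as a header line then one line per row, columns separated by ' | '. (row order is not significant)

== RESULT ==
orders.rank | n
5 | 1
20 | 1
2 | 1
4 | 1
7 | 2

Derivation:
After GROUP BY (5 rows):
orders.rank | n
5 | 1
20 | 1
2 | 1
4 | 1
7 | 2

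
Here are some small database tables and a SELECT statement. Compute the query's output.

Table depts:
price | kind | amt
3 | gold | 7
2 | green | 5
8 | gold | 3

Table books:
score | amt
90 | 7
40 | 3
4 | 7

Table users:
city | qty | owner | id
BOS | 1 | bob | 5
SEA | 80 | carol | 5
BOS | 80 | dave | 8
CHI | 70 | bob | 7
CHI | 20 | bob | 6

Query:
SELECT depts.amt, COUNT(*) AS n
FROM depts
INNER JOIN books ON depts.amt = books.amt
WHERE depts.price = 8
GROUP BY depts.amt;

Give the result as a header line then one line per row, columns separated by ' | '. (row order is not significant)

After JOIN books (3 rows):
depts.price | depts.kind | depts.amt | books.score | books.amt
3 | gold | 7 | 90 | 7
3 | gold | 7 | 4 | 7
8 | gold | 3 | 40 | 3
After WHERE (1 rows):
depts.price | depts.kind | depts.amt | books.score | books.amt
8 | gold | 3 | 40 | 3
After GROUP BY (1 rows):
depts.amt | n
3 | 1

== RESULT ==
depts.amt | n
3 | 1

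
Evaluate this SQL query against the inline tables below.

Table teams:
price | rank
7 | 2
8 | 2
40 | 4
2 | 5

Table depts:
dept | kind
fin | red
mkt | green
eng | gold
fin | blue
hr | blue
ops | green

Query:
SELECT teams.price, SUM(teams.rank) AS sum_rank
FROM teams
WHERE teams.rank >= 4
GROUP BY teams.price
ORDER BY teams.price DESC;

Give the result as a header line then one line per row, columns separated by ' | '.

After WHERE (2 rows):
teams.price | teams.rank
40 | 4
2 | 5
After GROUP BY (2 rows):
teams.price | sum_rank
40 | 4
2 | 5
After ORDER BY (2 rows):
teams.price | sum_rank
40 | 4
2 | 5

== RESULT ==
teams.price | sum_rank
40 | 4
2 | 5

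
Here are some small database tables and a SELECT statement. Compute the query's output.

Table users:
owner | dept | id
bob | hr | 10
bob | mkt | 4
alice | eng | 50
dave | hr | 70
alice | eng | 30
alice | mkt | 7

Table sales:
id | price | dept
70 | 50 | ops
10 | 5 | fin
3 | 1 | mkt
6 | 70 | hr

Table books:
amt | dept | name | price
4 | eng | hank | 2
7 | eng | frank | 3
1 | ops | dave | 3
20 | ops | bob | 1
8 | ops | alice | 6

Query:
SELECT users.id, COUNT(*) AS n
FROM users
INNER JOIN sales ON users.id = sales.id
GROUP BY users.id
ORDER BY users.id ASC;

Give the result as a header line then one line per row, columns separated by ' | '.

After JOIN sales (2 rows):
users.owner | users.dept | users.id | sales.id | sales.price | sales.dept
bob | hr | 10 | 10 | 5 | fin
dave | hr | 70 | 70 | 50 | ops
After GROUP BY (2 rows):
users.id | n
10 | 1
70 | 1
After ORDER BY (2 rows):
users.id | n
10 | 1
70 | 1

== RESULT ==
users.id | n
10 | 1
70 | 1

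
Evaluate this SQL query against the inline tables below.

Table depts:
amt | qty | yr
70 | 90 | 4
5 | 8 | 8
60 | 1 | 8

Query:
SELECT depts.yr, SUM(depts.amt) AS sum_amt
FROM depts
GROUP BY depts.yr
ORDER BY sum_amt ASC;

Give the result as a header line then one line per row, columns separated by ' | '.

== RESULT ==
depts.yr | sum_amt
8 | 65
4 | 70

Derivation:
After GROUP BY (2 rows):
depts.yr | sum_amt
4 | 70
8 | 65
After ORDER BY (2 rows):
depts.yr | sum_amt
8 | 65
4 | 70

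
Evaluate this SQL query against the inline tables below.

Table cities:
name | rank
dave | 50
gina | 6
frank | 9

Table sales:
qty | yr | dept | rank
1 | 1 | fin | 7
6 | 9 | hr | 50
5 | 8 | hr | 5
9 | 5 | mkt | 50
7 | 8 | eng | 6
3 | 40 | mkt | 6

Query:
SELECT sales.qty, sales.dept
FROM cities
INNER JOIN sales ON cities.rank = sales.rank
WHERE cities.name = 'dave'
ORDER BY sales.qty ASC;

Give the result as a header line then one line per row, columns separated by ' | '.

== RESULT ==
sales.qty | sales.dept
6 | hr
9 | mkt

Derivation:
After JOIN sales (4 rows):
cities.name | cities.rank | sales.qty | sales.yr | sales.dept | sales.rank
dave | 50 | 6 | 9 | hr | 50
dave | 50 | 9 | 5 | mkt | 50
gina | 6 | 7 | 8 | eng | 6
gina | 6 | 3 | 40 | mkt | 6
After WHERE (2 rows):
cities.name | cities.rank | sales.qty | sales.yr | sales.dept | sales.rank
dave | 50 | 6 | 9 | hr | 50
dave | 50 | 9 | 5 | mkt | 50
After SELECT (2 rows):
sales.qty | sales.dept
6 | hr
9 | mkt
After ORDER BY (2 rows):
sales.qty | sales.dept
6 | hr
9 | mkt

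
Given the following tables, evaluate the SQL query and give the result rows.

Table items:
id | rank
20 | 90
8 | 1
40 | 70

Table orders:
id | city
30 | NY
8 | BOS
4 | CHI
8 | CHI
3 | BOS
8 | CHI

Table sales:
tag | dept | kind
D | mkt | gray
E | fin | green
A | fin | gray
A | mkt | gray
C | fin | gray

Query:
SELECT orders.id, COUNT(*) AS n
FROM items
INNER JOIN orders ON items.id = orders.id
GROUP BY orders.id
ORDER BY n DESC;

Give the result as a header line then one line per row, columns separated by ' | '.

== RESULT ==
orders.id | n
8 | 3

Derivation:
After JOIN orders (3 rows):
items.id | items.rank | orders.id | orders.city
8 | 1 | 8 | BOS
8 | 1 | 8 | CHI
8 | 1 | 8 | CHI
After GROUP BY (1 rows):
orders.id | n
8 | 3
After ORDER BY (1 rows):
orders.id | n
8 | 3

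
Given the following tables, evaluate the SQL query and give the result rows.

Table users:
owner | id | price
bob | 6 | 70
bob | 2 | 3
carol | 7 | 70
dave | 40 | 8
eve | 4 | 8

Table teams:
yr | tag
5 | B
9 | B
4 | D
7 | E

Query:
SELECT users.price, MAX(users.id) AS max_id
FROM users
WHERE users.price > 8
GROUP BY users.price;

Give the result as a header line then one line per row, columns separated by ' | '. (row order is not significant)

== RESULT ==
users.price | max_id
70 | 7

Derivation:
After WHERE (2 rows):
users.owner | users.id | users.price
bob | 6 | 70
carol | 7 | 70
After GROUP BY (1 rows):
users.price | max_id
70 | 7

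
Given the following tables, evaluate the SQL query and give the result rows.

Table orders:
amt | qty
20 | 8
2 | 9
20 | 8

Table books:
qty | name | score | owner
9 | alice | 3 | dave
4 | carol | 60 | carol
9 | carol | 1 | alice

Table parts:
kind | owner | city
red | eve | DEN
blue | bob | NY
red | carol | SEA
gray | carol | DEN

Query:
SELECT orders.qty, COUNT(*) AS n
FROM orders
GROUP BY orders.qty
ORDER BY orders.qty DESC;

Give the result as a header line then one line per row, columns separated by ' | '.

After GROUP BY (2 rows):
orders.qty | n
8 | 2
9 | 1
After ORDER BY (2 rows):
orders.qty | n
9 | 1
8 | 2

== RESULT ==
orders.qty | n
9 | 1
8 | 2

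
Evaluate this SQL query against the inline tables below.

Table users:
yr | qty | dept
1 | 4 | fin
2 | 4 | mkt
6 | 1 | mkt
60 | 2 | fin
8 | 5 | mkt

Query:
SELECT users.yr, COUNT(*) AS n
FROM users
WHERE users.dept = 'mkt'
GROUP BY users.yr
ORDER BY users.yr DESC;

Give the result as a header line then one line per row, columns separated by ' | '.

== RESULT ==
users.yr | n
8 | 1
6 | 1
2 | 1

Derivation:
After WHERE (3 rows):
users.yr | users.qty | users.dept
2 | 4 | mkt
6 | 1 | mkt
8 | 5 | mkt
After GROUP BY (3 rows):
users.yr | n
2 | 1
6 | 1
8 | 1
After ORDER BY (3 rows):
users.yr | n
8 | 1
6 | 1
2 | 1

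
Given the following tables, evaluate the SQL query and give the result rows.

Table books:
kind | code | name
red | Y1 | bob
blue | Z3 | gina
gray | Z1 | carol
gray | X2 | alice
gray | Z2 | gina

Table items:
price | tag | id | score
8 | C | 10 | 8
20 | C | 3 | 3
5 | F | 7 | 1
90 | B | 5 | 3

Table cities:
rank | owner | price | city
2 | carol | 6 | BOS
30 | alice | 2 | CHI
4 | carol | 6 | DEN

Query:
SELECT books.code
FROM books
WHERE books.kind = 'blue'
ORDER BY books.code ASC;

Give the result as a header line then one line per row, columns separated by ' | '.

== RESULT ==
books.code
Z3

Derivation:
After WHERE (1 rows):
books.kind | books.code | books.name
blue | Z3 | gina
After SELECT (1 rows):
books.code
Z3
After ORDER BY (1 rows):
books.code
Z3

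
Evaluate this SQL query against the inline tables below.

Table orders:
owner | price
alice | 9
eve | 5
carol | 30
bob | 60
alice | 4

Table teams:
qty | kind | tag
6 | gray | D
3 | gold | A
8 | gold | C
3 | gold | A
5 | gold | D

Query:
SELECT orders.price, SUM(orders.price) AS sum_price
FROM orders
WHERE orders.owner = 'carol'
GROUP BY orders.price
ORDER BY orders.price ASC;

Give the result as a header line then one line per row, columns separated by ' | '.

== RESULT ==
orders.price | sum_price
30 | 30

Derivation:
After WHERE (1 rows):
orders.owner | orders.price
carol | 30
After GROUP BY (1 rows):
orders.price | sum_price
30 | 30
After ORDER BY (1 rows):
orders.price | sum_price
30 | 30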